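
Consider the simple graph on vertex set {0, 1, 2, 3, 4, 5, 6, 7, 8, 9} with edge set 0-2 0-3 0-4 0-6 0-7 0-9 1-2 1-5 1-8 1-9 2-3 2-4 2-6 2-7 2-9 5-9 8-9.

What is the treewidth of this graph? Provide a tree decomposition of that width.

Treewidth 2.
One such decomposition:
Bags: B1 = {1, 2, 9}  B2 = {1, 5, 9}  B3 = {0, 2, 9}  B4 = {0, 2, 6}  B5 = {1, 8, 9}  B6 = {0, 2, 4}  B7 = {0, 2, 3}  B8 = {0, 2, 7}
Tree: B1–B2, B1–B3, B3–B4, B2–B5, B3–B6, B3–B7, B3–B8

Each bag holds 3 vertices, so the decomposition has width 2, which upper-bounds the treewidth. On the other hand G contains the 3-clique {1, 8, 9}. A clique must lie in a single bag of any decomposition, so no decomposition can have width below 2. The upper and lower bounds meet at 2, so that is the treewidth.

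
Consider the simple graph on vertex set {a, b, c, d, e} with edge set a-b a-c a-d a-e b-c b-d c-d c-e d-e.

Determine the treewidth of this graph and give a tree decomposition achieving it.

Each bag holds 4 vertices, so the decomposition has width 3, which upper-bounds the treewidth. For the lower bound, the 4 vertices {a, c, d, e} are pairwise adjacent, and any tree decomposition puts a clique entirely inside one bag — forcing width ≥ 3. Therefore the treewidth is 3.

Treewidth 3.
Bags: B1 = {a, c, d, e}  B2 = {a, b, c, d}
Tree: B1–B2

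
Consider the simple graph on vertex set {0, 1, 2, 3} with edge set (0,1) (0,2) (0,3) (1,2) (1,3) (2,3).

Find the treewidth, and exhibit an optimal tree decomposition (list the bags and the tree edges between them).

A single bag containing all 4 vertices is trivially a valid decomposition of width 3. For the lower bound, the 4 vertices {0, 1, 2, 3} are pairwise adjacent, and any tree decomposition puts a clique entirely inside one bag — forcing width ≥ 3. Combining the bounds, tw(G) = 3.

Treewidth 3.
Bags: B1 = {0, 1, 2, 3}
Tree: (single bag)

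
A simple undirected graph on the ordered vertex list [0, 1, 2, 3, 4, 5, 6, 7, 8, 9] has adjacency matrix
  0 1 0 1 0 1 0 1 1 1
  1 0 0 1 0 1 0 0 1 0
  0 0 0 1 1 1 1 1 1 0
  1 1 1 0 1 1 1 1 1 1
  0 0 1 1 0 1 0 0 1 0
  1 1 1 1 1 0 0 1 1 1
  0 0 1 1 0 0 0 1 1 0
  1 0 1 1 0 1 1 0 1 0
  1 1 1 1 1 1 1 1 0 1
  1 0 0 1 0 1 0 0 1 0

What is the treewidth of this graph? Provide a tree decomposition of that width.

Treewidth 4.
One optimal decomposition is:
Bags: B1 = {2, 3, 6, 7, 8}  B2 = {2, 3, 5, 7, 8}  B3 = {0, 3, 5, 7, 8}  B4 = {2, 3, 4, 5, 8}  B5 = {0, 3, 5, 8, 9}  B6 = {0, 1, 3, 5, 8}
Tree: B1–B2, B2–B3, B2–B4, B3–B5, B5–B6

Each bag holds 5 vertices, so the decomposition has width 4, which upper-bounds the treewidth. For the lower bound, the 5 vertices {0, 1, 3, 5, 8} are pairwise adjacent, and any tree decomposition puts a clique entirely inside one bag — forcing width ≥ 4. The upper and lower bounds meet at 4, so that is the treewidth.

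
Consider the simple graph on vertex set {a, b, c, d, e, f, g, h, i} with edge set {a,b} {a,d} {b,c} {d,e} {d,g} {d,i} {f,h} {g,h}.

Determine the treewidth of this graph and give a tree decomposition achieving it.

Treewidth 1.
Bags: B1 = {d, g}  B2 = {g, h}  B3 = {f, h}  B4 = {a, d}  B5 = {d, i}  B6 = {a, b}  B7 = {b, c}  B8 = {d, e}
Tree: B1–B2, B2–B3, B1–B4, B1–B5, B4–B6, B6–B7, B1–B8

Each bag holds 2 vertices, so the decomposition has width 1, which upper-bounds the treewidth. G has an edge, so its treewidth is at least 1. The upper and lower bounds meet at 1, so that is the treewidth.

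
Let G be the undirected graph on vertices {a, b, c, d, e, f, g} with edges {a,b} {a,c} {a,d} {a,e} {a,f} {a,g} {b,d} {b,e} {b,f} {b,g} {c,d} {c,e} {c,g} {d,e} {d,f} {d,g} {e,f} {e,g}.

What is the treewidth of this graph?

4

A width-4 tree decomposition is:
Bags: B1 = {a, c, d, e, g}  B2 = {a, b, d, e, g}  B3 = {a, b, d, e, f}
Tree: B1–B2, B2–B3
Each bag holds 5 vertices, so the decomposition has width 4, which upper-bounds the treewidth. Conversely, {a, c, d, e, g} is a clique of size 5, and the vertices of any clique must share a bag in every tree decomposition; so some bag has ≥ 5 vertices and tw(G) ≥ 4. Therefore the treewidth is 4.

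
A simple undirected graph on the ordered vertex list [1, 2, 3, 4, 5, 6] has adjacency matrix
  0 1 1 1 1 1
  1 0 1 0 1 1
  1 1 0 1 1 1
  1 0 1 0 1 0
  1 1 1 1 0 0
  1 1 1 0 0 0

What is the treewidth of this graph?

A width-3 tree decomposition is:
Bags: B1 = {1, 3, 4, 5}  B2 = {1, 2, 3, 5}  B3 = {1, 2, 3, 6}
Tree: B1–B2, B2–B3
Each bag holds 4 vertices, so the decomposition has width 3, which upper-bounds the treewidth. On the other hand G contains the 4-clique {1, 2, 3, 5}. A clique must lie in a single bag of any decomposition, so no decomposition can have width below 3. Therefore the treewidth is 3.

3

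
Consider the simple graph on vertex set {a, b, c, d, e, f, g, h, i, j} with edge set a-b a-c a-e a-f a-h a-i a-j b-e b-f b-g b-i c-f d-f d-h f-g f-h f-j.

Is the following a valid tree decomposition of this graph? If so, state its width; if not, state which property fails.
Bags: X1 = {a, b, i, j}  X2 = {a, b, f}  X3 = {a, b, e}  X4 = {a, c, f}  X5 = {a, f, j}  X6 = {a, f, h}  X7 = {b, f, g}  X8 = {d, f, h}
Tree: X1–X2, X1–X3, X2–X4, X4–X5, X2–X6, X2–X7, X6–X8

A tree decomposition must satisfy three properties: every vertex lies in some bag; for every edge, both endpoints lie together in some bag; and for every vertex, the bags containing it form a connected subtree. Here bags containing vertex j are not connected in the tree, so the decomposition is invalid.

No — bags containing vertex j are not connected in the tree.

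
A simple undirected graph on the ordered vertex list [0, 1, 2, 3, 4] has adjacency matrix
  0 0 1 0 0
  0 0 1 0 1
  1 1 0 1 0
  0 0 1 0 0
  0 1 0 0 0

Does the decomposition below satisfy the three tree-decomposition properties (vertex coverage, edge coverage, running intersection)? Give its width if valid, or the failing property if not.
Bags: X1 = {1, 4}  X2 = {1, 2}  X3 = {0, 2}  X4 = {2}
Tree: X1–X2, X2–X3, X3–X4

No — vertex 3 appears in no bag.

A tree decomposition must satisfy three properties: every vertex lies in some bag; for every edge, both endpoints lie together in some bag; and for every vertex, the bags containing it form a connected subtree. Here vertex 3 appears in no bag, so the decomposition is invalid.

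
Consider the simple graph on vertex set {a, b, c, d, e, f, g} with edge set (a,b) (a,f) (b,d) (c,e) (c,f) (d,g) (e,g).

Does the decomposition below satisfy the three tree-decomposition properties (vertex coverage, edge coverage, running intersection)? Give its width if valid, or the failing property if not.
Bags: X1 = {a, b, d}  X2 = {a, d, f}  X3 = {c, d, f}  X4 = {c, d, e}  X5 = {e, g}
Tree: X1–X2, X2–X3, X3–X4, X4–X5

A tree decomposition must satisfy three properties: every vertex lies in some bag; for every edge, both endpoints lie together in some bag; and for every vertex, the bags containing it form a connected subtree. Here edge (d,g) lies in no bag, so the decomposition is invalid.

No — edge (d,g) lies in no bag.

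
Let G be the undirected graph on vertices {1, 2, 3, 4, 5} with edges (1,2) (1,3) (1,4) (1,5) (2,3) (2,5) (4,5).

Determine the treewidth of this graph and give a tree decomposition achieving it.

Treewidth 2.
One optimal decomposition is:
Bags: B1 = {1, 2, 3}  B2 = {1, 2, 5}  B3 = {1, 4, 5}
Tree: B1–B2, B2–B3

Every bag has size at most 3, so the width is 3 − 1 = 2 and tw(G) ≤ 2. For the lower bound, the 3 vertices {1, 2, 3} are pairwise adjacent, and any tree decomposition puts a clique entirely inside one bag — forcing width ≥ 2. Therefore the treewidth is 2.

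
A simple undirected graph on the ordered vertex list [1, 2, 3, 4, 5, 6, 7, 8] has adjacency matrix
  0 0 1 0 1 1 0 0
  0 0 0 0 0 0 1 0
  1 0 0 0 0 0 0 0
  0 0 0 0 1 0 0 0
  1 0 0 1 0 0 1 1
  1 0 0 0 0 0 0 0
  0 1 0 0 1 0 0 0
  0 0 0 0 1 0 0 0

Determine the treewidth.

1

A width-1 tree decomposition is:
Bags: B1 = {5, 8}  B2 = {5, 7}  B3 = {2, 7}  B4 = {1, 5}  B5 = {1, 6}  B6 = {1, 3}  B7 = {4, 5}
Tree: B1–B2, B2–B3, B2–B4, B4–B5, B5–B6, B2–B7
Every bag has size at most 2, so the width is 2 − 1 = 1 and tw(G) ≤ 1. Any graph with an edge has treewidth ≥ 1, and G has the edge 8–5. Therefore the treewidth is 1.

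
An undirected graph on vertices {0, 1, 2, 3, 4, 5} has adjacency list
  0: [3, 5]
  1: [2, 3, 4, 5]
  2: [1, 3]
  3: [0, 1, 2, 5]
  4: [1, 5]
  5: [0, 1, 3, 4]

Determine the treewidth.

2

A width-2 tree decomposition is:
Bags: B1 = {1, 3, 5}  B2 = {1, 2, 3}  B3 = {0, 3, 5}  B4 = {1, 4, 5}
Tree: B1–B2, B1–B3, B1–B4
The largest bag has 3 vertices, giving width 2; this decomposition certifies tw(G) ≤ 2. On the other hand G contains the 3-clique {0, 3, 5}. A clique must lie in a single bag of any decomposition, so no decomposition can have width below 2. Combining the bounds, tw(G) = 2.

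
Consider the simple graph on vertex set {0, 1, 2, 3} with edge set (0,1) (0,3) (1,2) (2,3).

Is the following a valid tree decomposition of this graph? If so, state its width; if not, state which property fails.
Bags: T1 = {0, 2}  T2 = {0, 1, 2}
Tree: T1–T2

No — vertex 3 appears in no bag.

A tree decomposition must satisfy three properties: every vertex lies in some bag; for every edge, both endpoints lie together in some bag; and for every vertex, the bags containing it form a connected subtree. Here vertex 3 appears in no bag, so the decomposition is invalid.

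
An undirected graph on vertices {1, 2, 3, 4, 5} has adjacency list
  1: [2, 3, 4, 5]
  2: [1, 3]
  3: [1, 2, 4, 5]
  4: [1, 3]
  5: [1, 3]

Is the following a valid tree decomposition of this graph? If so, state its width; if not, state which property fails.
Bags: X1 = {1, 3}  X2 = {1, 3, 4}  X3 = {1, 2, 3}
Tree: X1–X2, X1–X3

A tree decomposition must satisfy three properties: every vertex lies in some bag; for every edge, both endpoints lie together in some bag; and for every vertex, the bags containing it form a connected subtree. Here vertex 5 appears in no bag, so the decomposition is invalid.

No — vertex 5 appears in no bag.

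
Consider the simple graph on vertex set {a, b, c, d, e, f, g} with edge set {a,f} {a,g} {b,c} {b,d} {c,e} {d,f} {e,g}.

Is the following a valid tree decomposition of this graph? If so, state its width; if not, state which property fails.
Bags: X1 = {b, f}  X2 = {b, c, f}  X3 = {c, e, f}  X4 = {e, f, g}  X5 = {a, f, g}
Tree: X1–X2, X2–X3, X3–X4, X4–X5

No — vertex d appears in no bag.

A tree decomposition must satisfy three properties: every vertex lies in some bag; for every edge, both endpoints lie together in some bag; and for every vertex, the bags containing it form a connected subtree. Here vertex d appears in no bag, so the decomposition is invalid.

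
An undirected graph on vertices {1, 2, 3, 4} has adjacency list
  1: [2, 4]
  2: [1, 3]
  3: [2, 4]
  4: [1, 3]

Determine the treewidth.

A width-2 tree decomposition is:
Bags: B1 = {1, 3, 4}  B2 = {1, 2, 3}
Tree: B1–B2
Each bag holds 3 vertices, so the decomposition has width 2, which upper-bounds the treewidth. For the lower bound, G contains the cycle 1–4–3–2–1, so G is not a forest; only forests have treewidth ≤ 1, hence tw(G) ≥ 2. Hence tw(G) = 2 exactly.

2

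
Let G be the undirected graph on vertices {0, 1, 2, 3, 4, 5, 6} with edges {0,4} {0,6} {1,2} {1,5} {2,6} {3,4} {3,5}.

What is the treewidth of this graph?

2

A width-2 tree decomposition is:
Bags: B1 = {1, 2, 6}  B2 = {1, 5, 6}  B3 = {3, 5, 6}  B4 = {3, 4, 6}  B5 = {0, 4, 6}
Tree: B1–B2, B2–B3, B3–B4, B4–B5
Each bag holds 3 vertices, so the decomposition has width 2, which upper-bounds the treewidth. For the lower bound, G contains the cycle 6–2–1–5–3–4–0–6, so G is not a forest; only forests have treewidth ≤ 1, hence tw(G) ≥ 2. The upper and lower bounds meet at 2, so that is the treewidth.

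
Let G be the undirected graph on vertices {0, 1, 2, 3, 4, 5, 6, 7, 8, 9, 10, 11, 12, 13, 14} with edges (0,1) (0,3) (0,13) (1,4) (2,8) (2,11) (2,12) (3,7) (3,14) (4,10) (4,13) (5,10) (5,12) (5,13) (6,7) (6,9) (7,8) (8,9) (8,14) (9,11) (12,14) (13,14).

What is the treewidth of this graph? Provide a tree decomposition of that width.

Treewidth 3.
Bags: B1 = {6, 7, 9, 11}  B2 = {7, 8, 9, 11}  B3 = {2, 7, 8, 11}  B4 = {2, 3, 7, 8}  B5 = {2, 3, 8, 14}  B6 = {2, 3, 12, 14}  B7 = {0, 3, 12, 14}  B8 = {0, 12, 13, 14}  B9 = {0, 5, 12, 13}  B10 = {0, 1, 5, 13}  B11 = {1, 4, 5, 13}  B12 = {1, 4, 5, 10}
Tree: B1–B2, B2–B3, B3–B4, B4–B5, B5–B6, B6–B7, B7–B8, B8–B9, B9–B10, B10–B11, B11–B12

Every bag has size at most 4, so the width is 4 − 1 = 3 and tw(G) ≤ 3. For the lower bound: the 4 vertex sets {6,9,11}, {7}, {8}, {2,3,12,14} are disjoint, each induces a connected subgraph, and every pair is joined by at least one edge of G. Contracting each set to a single vertex therefore yields K_{4} as a minor, and since treewidth is minor-monotone, tw(G) ≥ tw(K_{4}) = 3. Therefore the treewidth is 3.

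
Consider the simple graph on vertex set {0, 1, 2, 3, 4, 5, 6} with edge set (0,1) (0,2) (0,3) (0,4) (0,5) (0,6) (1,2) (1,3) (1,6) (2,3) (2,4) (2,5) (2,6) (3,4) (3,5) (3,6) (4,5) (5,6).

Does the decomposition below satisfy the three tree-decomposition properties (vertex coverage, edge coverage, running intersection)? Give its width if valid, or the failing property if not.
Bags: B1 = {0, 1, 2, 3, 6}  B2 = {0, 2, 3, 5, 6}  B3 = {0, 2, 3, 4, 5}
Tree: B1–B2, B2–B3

Checking the three conditions: (i) the bags cover all of {0, 1, 2, 3, 4, 5, 6}; (ii) for each edge, some bag contains both endpoints; (iii) the bags containing any fixed vertex form a subtree. All hold, so the decomposition is valid with width 5 − 1 = 4.

Yes; width 4.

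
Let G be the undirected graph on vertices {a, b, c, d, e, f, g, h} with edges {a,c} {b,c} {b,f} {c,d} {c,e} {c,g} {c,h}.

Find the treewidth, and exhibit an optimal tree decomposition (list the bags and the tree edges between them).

Every bag has size at most 2, so the width is 2 − 1 = 1 and tw(G) ≤ 1. Since G has at least one edge (e.g. a–c), it is not an edgeless graph, so tw(G) ≥ 1. Therefore the treewidth is 1.

Treewidth 1.
One such decomposition:
Bags: B1 = {a, c}  B2 = {c, e}  B3 = {c, g}  B4 = {c, d}  B5 = {b, c}  B6 = {b, f}  B7 = {c, h}
Tree: B1–B2, B1–B3, B2–B4, B1–B5, B5–B6, B5–B7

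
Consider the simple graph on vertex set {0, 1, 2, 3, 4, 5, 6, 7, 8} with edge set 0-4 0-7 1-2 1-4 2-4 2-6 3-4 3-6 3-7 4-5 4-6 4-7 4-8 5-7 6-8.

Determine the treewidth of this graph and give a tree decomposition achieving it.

Treewidth 2.
Bags: B1 = {3, 4, 7}  B2 = {3, 4, 6}  B3 = {2, 4, 6}  B4 = {4, 5, 7}  B5 = {1, 2, 4}  B6 = {0, 4, 7}  B7 = {4, 6, 8}
Tree: B1–B2, B2–B3, B1–B4, B3–B5, B1–B6, B3–B7

Every bag has size at most 3, so the width is 3 − 1 = 2 and tw(G) ≤ 2. On the other hand G contains the 3-clique {0, 4, 7}. A clique must lie in a single bag of any decomposition, so no decomposition can have width below 2. Combining the bounds, tw(G) = 2.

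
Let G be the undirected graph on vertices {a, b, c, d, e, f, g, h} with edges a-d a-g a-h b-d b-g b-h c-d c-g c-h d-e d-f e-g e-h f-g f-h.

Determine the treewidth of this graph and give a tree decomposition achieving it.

Treewidth 3.
One such decomposition:
Bags: B1 = {c, d, g, h}  B2 = {a, d, g, h}  B3 = {d, e, g, h}  B4 = {b, d, g, h}  B5 = {d, f, g, h}
Tree: B1–B2, B2–B3, B3–B4, B4–B5

Every bag has size at most 4, so the width is 4 − 1 = 3 and tw(G) ≤ 3. For the lower bound: the 4 vertex sets {c,d}, {a,g}, {h}, {e} are disjoint, each induces a connected subgraph, and every pair is joined by at least one edge of G. Contracting each set to a single vertex therefore yields K_{4} as a minor, and since treewidth is minor-monotone, tw(G) ≥ tw(K_{4}) = 3. Therefore the treewidth is 3.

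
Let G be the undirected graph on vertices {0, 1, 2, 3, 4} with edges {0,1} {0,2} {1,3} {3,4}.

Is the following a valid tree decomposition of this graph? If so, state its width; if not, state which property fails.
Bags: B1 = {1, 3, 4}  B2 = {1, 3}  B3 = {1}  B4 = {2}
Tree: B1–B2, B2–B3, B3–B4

No — vertex 0 appears in no bag.

A tree decomposition must satisfy three properties: every vertex lies in some bag; for every edge, both endpoints lie together in some bag; and for every vertex, the bags containing it form a connected subtree. Here vertex 0 appears in no bag, so the decomposition is invalid.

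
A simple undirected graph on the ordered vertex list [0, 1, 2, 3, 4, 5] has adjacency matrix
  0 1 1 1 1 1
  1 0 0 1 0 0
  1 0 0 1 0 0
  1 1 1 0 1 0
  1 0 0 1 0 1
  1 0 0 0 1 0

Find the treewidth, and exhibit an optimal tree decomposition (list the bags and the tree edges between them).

Each bag holds 3 vertices, so the decomposition has width 2, which upper-bounds the treewidth. On the other hand G contains the 3-clique {0, 1, 3}. A clique must lie in a single bag of any decomposition, so no decomposition can have width below 2. Hence tw(G) = 2 exactly.

Treewidth 2.
One such decomposition:
Bags: B1 = {0, 3, 4}  B2 = {0, 2, 3}  B3 = {0, 1, 3}  B4 = {0, 4, 5}
Tree: B1–B2, B2–B3, B1–B4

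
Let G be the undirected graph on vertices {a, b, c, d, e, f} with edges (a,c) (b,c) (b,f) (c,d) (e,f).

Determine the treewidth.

1

A width-1 tree decomposition is:
Bags: B1 = {b, c}  B2 = {a, c}  B3 = {c, d}  B4 = {b, f}  B5 = {e, f}
Tree: B1–B2, B1–B3, B1–B4, B4–B5
The largest bag has 2 vertices, giving width 1; this decomposition certifies tw(G) ≤ 1. G has an edge, so its treewidth is at least 1. Therefore the treewidth is 1.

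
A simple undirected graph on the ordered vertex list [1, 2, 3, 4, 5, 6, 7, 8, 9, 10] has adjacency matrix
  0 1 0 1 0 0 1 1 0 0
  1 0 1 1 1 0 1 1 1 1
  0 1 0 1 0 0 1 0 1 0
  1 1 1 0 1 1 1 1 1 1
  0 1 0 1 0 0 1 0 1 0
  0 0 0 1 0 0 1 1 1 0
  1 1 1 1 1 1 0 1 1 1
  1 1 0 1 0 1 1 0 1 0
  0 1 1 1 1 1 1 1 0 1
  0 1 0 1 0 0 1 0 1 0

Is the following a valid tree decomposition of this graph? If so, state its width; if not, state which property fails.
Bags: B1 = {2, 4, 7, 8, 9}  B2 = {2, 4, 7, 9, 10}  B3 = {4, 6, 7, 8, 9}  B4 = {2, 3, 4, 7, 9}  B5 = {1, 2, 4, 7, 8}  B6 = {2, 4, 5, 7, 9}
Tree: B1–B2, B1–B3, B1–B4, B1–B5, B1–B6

Every vertex of G appears in some bag (union = {1, 2, 3, 4, 5, 6, 7, 8, 9, 10}); every edge is covered by a bag; and for each vertex v the set of bags containing v is connected in the bag tree. The decomposition is therefore valid. The largest bag has 5 vertices, so the width is 4.

Yes; width 4.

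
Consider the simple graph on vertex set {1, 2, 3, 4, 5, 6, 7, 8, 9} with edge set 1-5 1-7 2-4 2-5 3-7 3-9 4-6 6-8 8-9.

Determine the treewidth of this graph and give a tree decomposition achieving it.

Treewidth 2.
Bags: B1 = {2, 4, 5}  B2 = {4, 5, 6}  B3 = {5, 6, 8}  B4 = {5, 8, 9}  B5 = {3, 5, 9}  B6 = {3, 5, 7}  B7 = {1, 5, 7}
Tree: B1–B2, B2–B3, B3–B4, B4–B5, B5–B6, B6–B7

Every bag has size at most 3, so the width is 3 − 1 = 2 and tw(G) ≤ 2. For the lower bound, G contains the cycle 5–2–4–6–8–9–3–7–1–5, so G is not a forest; only forests have treewidth ≤ 1, hence tw(G) ≥ 2. The upper and lower bounds meet at 2, so that is the treewidth.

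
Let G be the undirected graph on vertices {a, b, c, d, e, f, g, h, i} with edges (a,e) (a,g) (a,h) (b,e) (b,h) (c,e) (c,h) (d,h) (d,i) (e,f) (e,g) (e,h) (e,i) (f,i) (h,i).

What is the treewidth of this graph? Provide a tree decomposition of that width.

Every bag has size at most 3, so the width is 3 − 1 = 2 and tw(G) ≤ 2. For the lower bound, the 3 vertices {d, h, i} are pairwise adjacent, and any tree decomposition puts a clique entirely inside one bag — forcing width ≥ 2. Combining the bounds, tw(G) = 2.

Treewidth 2.
One optimal decomposition is:
Bags: B1 = {e, h, i}  B2 = {e, f, i}  B3 = {a, e, h}  B4 = {b, e, h}  B5 = {c, e, h}  B6 = {a, e, g}  B7 = {d, h, i}
Tree: B1–B2, B1–B3, B1–B4, B3–B5, B3–B6, B1–B7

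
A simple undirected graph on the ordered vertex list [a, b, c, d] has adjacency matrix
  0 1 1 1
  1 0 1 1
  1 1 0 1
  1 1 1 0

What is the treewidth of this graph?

A width-3 tree decomposition is:
Bags: B1 = {a, b, c, d}
Tree: (single bag)
With just one bag of size 4, the width is 4 − 1 = 3, so tw(G) ≤ 3. For the lower bound, the 4 vertices {a, b, c, d} are pairwise adjacent, and any tree decomposition puts a clique entirely inside one bag — forcing width ≥ 3. Therefore the treewidth is 3.

3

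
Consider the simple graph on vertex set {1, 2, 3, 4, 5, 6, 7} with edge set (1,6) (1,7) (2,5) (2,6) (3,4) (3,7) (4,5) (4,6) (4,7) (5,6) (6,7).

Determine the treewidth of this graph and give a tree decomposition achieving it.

Every bag has size at most 3, so the width is 3 − 1 = 2 and tw(G) ≤ 2. For the lower bound, the 3 vertices {3, 4, 7} are pairwise adjacent, and any tree decomposition puts a clique entirely inside one bag — forcing width ≥ 2. Therefore the treewidth is 2.

Treewidth 2.
Bags: B1 = {4, 5, 6}  B2 = {2, 5, 6}  B3 = {4, 6, 7}  B4 = {3, 4, 7}  B5 = {1, 6, 7}
Tree: B1–B2, B1–B3, B3–B4, B3–B5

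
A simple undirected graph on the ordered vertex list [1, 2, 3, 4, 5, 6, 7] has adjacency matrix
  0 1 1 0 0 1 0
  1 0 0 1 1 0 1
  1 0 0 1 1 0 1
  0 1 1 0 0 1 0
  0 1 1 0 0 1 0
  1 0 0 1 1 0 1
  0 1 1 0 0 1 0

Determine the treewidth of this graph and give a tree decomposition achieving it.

The largest bag has 4 vertices, giving width 3; this decomposition certifies tw(G) ≤ 3. For the lower bound: the 4 vertex sets {1,6}, {2,7}, {3}, {4} are disjoint, each induces a connected subgraph, and every pair is joined by at least one edge of G. Contracting each set to a single vertex therefore yields K_{4} as a minor, and since treewidth is minor-monotone, tw(G) ≥ tw(K_{4}) = 3. Combining the bounds, tw(G) = 3.

Treewidth 3.
One optimal decomposition is:
Bags: B1 = {1, 2, 3, 6}  B2 = {2, 3, 6, 7}  B3 = {2, 3, 4, 6}  B4 = {2, 3, 5, 6}
Tree: B1–B2, B2–B3, B3–B4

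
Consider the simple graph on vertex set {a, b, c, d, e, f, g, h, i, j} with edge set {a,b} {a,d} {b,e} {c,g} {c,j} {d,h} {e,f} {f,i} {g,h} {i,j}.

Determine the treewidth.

2

A width-2 tree decomposition is:
Bags: B1 = {c, g, h}  B2 = {c, d, h}  B3 = {a, c, d}  B4 = {a, b, c}  B5 = {b, c, e}  B6 = {c, e, f}  B7 = {c, f, i}  B8 = {c, i, j}
Tree: B1–B2, B2–B3, B3–B4, B4–B5, B5–B6, B6–B7, B7–B8
Every bag has size at most 3, so the width is 3 − 1 = 2 and tw(G) ≤ 2. The edges c–g–h–d–a–b–e–f–i–j–c form a cycle, so G is not a tree and its treewidth is at least 2. The upper and lower bounds meet at 2, so that is the treewidth.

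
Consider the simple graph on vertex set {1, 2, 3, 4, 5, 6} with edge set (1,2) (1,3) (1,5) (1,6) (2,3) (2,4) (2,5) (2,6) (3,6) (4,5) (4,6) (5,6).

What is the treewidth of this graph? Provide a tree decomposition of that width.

The largest bag has 4 vertices, giving width 3; this decomposition certifies tw(G) ≤ 3. For the lower bound, the 4 vertices {1, 2, 3, 6} are pairwise adjacent, and any tree decomposition puts a clique entirely inside one bag — forcing width ≥ 3. Therefore the treewidth is 3.

Treewidth 3.
Bags: B1 = {2, 4, 5, 6}  B2 = {1, 2, 5, 6}  B3 = {1, 2, 3, 6}
Tree: B1–B2, B2–B3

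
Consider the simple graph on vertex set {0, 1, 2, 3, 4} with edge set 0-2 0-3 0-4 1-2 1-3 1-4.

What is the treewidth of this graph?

2

A width-2 tree decomposition is:
Bags: B1 = {0, 1, 2}  B2 = {0, 1, 3}  B3 = {0, 1, 4}
Tree: B1–B2, B2–B3
Every bag has size at most 3, so the width is 3 − 1 = 2 and tw(G) ≤ 2. Since 1–2–0–3–1 is a cycle in G, G is not acyclic. Forests are exactly the graphs of treewidth ≤ 1, so tw(G) ≥ 2. The upper and lower bounds meet at 2, so that is the treewidth.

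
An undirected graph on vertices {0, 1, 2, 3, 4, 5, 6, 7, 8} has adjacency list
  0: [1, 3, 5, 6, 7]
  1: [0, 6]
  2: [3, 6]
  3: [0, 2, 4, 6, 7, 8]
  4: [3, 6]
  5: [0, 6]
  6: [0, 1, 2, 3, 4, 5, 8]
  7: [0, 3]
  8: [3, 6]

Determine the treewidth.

A width-2 tree decomposition is:
Bags: B1 = {0, 3, 6}  B2 = {0, 5, 6}  B3 = {0, 3, 7}  B4 = {3, 4, 6}  B5 = {3, 6, 8}  B6 = {0, 1, 6}  B7 = {2, 3, 6}
Tree: B1–B2, B1–B3, B1–B4, B4–B5, B1–B6, B5–B7
Each bag holds 3 vertices, so the decomposition has width 2, which upper-bounds the treewidth. On the other hand G contains the 3-clique {0, 1, 6}. A clique must lie in a single bag of any decomposition, so no decomposition can have width below 2. Combining the bounds, tw(G) = 2.

2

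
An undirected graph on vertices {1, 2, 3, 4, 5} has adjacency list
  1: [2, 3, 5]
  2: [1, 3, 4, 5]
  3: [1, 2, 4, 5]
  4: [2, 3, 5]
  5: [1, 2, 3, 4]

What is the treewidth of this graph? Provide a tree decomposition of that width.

Treewidth 3.
One optimal decomposition is:
Bags: B1 = {2, 3, 4, 5}  B2 = {1, 2, 3, 5}
Tree: B1–B2

Every bag has size at most 4, so the width is 4 − 1 = 3 and tw(G) ≤ 3. For the lower bound, the 4 vertices {1, 2, 3, 5} are pairwise adjacent, and any tree decomposition puts a clique entirely inside one bag — forcing width ≥ 3. Combining the bounds, tw(G) = 3.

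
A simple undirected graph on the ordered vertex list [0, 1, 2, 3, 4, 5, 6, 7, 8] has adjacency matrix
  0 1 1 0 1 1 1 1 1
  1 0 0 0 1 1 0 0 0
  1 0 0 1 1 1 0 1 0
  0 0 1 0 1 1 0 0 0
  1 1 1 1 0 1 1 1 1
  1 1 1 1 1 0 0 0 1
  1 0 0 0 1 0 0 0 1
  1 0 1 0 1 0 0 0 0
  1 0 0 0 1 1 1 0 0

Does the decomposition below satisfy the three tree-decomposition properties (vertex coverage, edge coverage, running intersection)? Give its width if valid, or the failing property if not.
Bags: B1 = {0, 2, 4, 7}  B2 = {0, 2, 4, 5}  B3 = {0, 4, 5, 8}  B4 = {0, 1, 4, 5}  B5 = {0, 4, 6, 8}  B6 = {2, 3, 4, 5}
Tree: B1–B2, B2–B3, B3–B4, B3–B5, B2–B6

Every vertex of G appears in some bag (union = {0, 1, 2, 3, 4, 5, 6, 7, 8}); every edge is covered by a bag; and for each vertex v the set of bags containing v is connected in the bag tree. The decomposition is therefore valid. The largest bag has 4 vertices, so the width is 3.

Yes; width 3.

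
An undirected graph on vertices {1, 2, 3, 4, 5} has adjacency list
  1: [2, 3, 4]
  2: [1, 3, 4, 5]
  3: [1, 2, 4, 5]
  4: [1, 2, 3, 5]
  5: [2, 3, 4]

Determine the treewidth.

3

A width-3 tree decomposition is:
Bags: B1 = {1, 2, 3, 4}  B2 = {2, 3, 4, 5}
Tree: B1–B2
The largest bag has 4 vertices, giving width 3; this decomposition certifies tw(G) ≤ 3. Conversely, {1, 2, 3, 4} is a clique of size 4, and the vertices of any clique must share a bag in every tree decomposition; so some bag has ≥ 4 vertices and tw(G) ≥ 3. Hence tw(G) = 3 exactly.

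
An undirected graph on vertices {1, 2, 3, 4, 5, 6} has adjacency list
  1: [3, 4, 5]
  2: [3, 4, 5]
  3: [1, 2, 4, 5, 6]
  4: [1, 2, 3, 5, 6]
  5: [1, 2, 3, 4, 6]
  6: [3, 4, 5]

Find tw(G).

3

A width-3 tree decomposition is:
Bags: B1 = {2, 3, 4, 5}  B2 = {1, 3, 4, 5}  B3 = {3, 4, 5, 6}
Tree: B1–B2, B1–B3
Each bag holds 4 vertices, so the decomposition has width 3, which upper-bounds the treewidth. For the lower bound, the 4 vertices {1, 3, 4, 5} are pairwise adjacent, and any tree decomposition puts a clique entirely inside one bag — forcing width ≥ 3. Therefore the treewidth is 3.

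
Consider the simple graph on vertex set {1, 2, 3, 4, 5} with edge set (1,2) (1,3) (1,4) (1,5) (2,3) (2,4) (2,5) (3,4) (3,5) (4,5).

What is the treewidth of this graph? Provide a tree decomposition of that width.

Treewidth 4.
Bags: B1 = {1, 2, 3, 4, 5}
Tree: (single bag)

A single bag containing all 5 vertices is trivially a valid decomposition of width 4. On the other hand G contains the 5-clique {1, 2, 3, 4, 5}. A clique must lie in a single bag of any decomposition, so no decomposition can have width below 4. Hence tw(G) = 4 exactly.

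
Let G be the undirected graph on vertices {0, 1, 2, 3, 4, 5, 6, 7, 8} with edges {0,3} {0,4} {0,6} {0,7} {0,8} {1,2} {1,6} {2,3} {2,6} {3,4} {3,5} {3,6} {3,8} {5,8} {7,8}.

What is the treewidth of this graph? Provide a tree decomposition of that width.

Treewidth 2.
One such decomposition:
Bags: B1 = {0, 3, 8}  B2 = {0, 3, 6}  B3 = {0, 3, 4}  B4 = {0, 7, 8}  B5 = {3, 5, 8}  B6 = {2, 3, 6}  B7 = {1, 2, 6}
Tree: B1–B2, B1–B3, B1–B4, B1–B5, B2–B6, B6–B7

The largest bag has 3 vertices, giving width 2; this decomposition certifies tw(G) ≤ 2. For the lower bound, the 3 vertices {1, 2, 6} are pairwise adjacent, and any tree decomposition puts a clique entirely inside one bag — forcing width ≥ 2. Therefore the treewidth is 2.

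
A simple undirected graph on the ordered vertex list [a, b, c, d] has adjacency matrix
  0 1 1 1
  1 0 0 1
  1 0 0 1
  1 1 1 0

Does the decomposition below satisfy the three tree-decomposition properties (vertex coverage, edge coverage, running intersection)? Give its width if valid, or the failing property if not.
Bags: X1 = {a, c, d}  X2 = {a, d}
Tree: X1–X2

A tree decomposition must satisfy three properties: every vertex lies in some bag; for every edge, both endpoints lie together in some bag; and for every vertex, the bags containing it form a connected subtree. Here vertex b appears in no bag, so the decomposition is invalid.

No — vertex b appears in no bag.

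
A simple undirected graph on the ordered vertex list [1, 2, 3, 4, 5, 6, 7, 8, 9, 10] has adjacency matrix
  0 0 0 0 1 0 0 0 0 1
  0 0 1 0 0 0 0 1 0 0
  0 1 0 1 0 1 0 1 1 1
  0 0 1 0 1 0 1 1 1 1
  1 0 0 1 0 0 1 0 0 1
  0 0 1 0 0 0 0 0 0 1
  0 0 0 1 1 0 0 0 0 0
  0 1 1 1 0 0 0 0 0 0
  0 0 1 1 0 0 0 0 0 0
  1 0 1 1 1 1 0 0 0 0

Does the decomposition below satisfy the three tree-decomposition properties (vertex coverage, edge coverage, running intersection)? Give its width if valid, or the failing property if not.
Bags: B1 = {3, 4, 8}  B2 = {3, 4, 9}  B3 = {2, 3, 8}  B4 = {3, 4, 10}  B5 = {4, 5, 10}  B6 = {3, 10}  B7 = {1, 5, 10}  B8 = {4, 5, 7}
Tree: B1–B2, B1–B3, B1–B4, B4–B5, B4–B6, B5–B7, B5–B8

No — vertex 6 appears in no bag.

A tree decomposition must satisfy three properties: every vertex lies in some bag; for every edge, both endpoints lie together in some bag; and for every vertex, the bags containing it form a connected subtree. Here vertex 6 appears in no bag, so the decomposition is invalid.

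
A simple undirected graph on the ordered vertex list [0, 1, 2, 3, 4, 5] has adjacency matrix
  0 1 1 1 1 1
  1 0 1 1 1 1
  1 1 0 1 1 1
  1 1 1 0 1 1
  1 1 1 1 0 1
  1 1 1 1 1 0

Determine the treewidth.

5

A width-5 tree decomposition is:
Bags: B1 = {0, 1, 2, 3, 4, 5}
Tree: (single bag)
With just one bag of size 6, the width is 6 − 1 = 5, so tw(G) ≤ 5. On the other hand G contains the 6-clique {0, 1, 2, 3, 4, 5}. A clique must lie in a single bag of any decomposition, so no decomposition can have width below 5. Hence tw(G) = 5 exactly.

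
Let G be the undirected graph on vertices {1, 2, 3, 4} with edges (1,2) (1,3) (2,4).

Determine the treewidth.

1

A width-1 tree decomposition is:
Bags: B1 = {1, 3}  B2 = {1, 2}  B3 = {2, 4}
Tree: B1–B2, B2–B3
The largest bag has 2 vertices, giving width 1; this decomposition certifies tw(G) ≤ 1. Any graph with an edge has treewidth ≥ 1, and G has the edge 1–3. Hence tw(G) = 1 exactly.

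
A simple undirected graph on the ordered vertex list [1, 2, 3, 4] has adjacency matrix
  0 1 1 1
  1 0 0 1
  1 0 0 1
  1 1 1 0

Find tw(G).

A width-2 tree decomposition is:
Bags: B1 = {1, 3, 4}  B2 = {1, 2, 4}
Tree: B1–B2
Every bag has size at most 3, so the width is 3 − 1 = 2 and tw(G) ≤ 2. On the other hand G contains the 3-clique {1, 2, 4}. A clique must lie in a single bag of any decomposition, so no decomposition can have width below 2. The upper and lower bounds meet at 2, so that is the treewidth.

2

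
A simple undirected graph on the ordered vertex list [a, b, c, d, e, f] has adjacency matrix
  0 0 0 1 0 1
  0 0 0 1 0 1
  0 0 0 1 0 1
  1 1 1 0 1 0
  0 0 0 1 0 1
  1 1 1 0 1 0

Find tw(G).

2

A width-2 tree decomposition is:
Bags: B1 = {a, d, f}  B2 = {c, d, f}  B3 = {d, e, f}  B4 = {b, d, f}
Tree: B1–B2, B2–B3, B3–B4
The largest bag has 3 vertices, giving width 2; this decomposition certifies tw(G) ≤ 2. For the lower bound, G contains the cycle a–d–c–f–a, so G is not a forest; only forests have treewidth ≤ 1, hence tw(G) ≥ 2. Therefore the treewidth is 2.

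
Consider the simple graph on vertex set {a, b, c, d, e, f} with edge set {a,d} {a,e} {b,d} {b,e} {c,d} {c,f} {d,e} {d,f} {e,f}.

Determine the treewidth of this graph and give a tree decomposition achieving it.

Every bag has size at most 3, so the width is 3 − 1 = 2 and tw(G) ≤ 2. On the other hand G contains the 3-clique {d, e, f}. A clique must lie in a single bag of any decomposition, so no decomposition can have width below 2. Combining the bounds, tw(G) = 2.

Treewidth 2.
Bags: B1 = {d, e, f}  B2 = {a, d, e}  B3 = {b, d, e}  B4 = {c, d, f}
Tree: B1–B2, B2–B3, B1–B4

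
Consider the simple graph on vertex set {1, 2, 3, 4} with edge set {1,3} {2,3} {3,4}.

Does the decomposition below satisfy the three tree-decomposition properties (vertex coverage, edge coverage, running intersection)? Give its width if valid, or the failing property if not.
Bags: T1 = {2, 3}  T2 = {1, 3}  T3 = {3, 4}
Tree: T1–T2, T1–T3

Every vertex of G appears in some bag (union = {1, 2, 3, 4}); every edge is covered by a bag; and for each vertex v the set of bags containing v is connected in the bag tree. The decomposition is therefore valid. The largest bag has 2 vertices, so the width is 1.

Yes; width 1.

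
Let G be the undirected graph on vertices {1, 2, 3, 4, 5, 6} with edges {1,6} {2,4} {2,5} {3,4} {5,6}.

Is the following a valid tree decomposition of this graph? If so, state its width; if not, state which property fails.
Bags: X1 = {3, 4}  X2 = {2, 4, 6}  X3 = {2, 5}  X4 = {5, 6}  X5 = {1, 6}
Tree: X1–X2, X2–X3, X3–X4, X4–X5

No — bags containing vertex 6 are not connected in the tree.

A tree decomposition must satisfy three properties: every vertex lies in some bag; for every edge, both endpoints lie together in some bag; and for every vertex, the bags containing it form a connected subtree. Here bags containing vertex 6 are not connected in the tree, so the decomposition is invalid.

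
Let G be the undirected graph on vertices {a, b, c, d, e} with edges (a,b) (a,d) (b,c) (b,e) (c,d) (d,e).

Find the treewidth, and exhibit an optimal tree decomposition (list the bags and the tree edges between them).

The largest bag has 3 vertices, giving width 2; this decomposition certifies tw(G) ≤ 2. The edges a–d–c–b–a form a cycle, so G is not a tree and its treewidth is at least 2. Combining the bounds, tw(G) = 2.

Treewidth 2.
One optimal decomposition is:
Bags: B1 = {a, b, d}  B2 = {b, c, d}  B3 = {b, d, e}
Tree: B1–B2, B2–B3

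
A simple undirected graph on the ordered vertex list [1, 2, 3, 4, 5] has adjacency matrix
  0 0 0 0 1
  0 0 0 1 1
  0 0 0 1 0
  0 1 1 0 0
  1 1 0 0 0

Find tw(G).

1

A width-1 tree decomposition is:
Bags: B1 = {3, 4}  B2 = {2, 4}  B3 = {2, 5}  B4 = {1, 5}
Tree: B1–B2, B2–B3, B3–B4
Each bag holds 2 vertices, so the decomposition has width 1, which upper-bounds the treewidth. Since G has at least one edge (e.g. 3–4), it is not an edgeless graph, so tw(G) ≥ 1. The upper and lower bounds meet at 1, so that is the treewidth.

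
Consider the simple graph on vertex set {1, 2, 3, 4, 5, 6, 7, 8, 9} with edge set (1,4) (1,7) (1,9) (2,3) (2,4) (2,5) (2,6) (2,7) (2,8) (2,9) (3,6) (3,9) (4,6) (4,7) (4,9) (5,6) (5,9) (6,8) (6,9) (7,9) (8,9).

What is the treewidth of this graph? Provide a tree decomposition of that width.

Treewidth 3.
One optimal decomposition is:
Bags: B1 = {2, 4, 6, 9}  B2 = {2, 4, 7, 9}  B3 = {1, 4, 7, 9}  B4 = {2, 5, 6, 9}  B5 = {2, 6, 8, 9}  B6 = {2, 3, 6, 9}
Tree: B1–B2, B2–B3, B1–B4, B4–B5, B1–B6

Each bag holds 4 vertices, so the decomposition has width 3, which upper-bounds the treewidth. On the other hand G contains the 4-clique {1, 4, 7, 9}. A clique must lie in a single bag of any decomposition, so no decomposition can have width below 3. Combining the bounds, tw(G) = 3.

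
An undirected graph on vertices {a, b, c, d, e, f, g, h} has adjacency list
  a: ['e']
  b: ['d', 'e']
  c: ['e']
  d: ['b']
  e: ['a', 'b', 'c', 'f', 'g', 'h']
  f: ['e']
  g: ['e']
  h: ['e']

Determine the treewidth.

A width-1 tree decomposition is:
Bags: B1 = {b, e}  B2 = {e, h}  B3 = {a, e}  B4 = {e, f}  B5 = {b, d}  B6 = {e, g}  B7 = {c, e}
Tree: B1–B2, B1–B3, B2–B4, B1–B5, B1–B6, B3–B7
The largest bag has 2 vertices, giving width 1; this decomposition certifies tw(G) ≤ 1. Any graph with an edge has treewidth ≥ 1, and G has the edge b–e. Combining the bounds, tw(G) = 1.

1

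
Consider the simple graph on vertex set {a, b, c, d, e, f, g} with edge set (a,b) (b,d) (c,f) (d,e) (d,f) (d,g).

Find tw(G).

1

A width-1 tree decomposition is:
Bags: B1 = {d, f}  B2 = {d, e}  B3 = {d, g}  B4 = {c, f}  B5 = {b, d}  B6 = {a, b}
Tree: B1–B2, B2–B3, B1–B4, B1–B5, B5–B6
The largest bag has 2 vertices, giving width 1; this decomposition certifies tw(G) ≤ 1. G has an edge, so its treewidth is at least 1. Therefore the treewidth is 1.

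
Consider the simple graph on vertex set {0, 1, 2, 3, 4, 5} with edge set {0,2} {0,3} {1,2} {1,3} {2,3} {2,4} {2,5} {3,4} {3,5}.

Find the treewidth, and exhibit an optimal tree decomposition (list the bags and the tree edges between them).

Every bag has size at most 3, so the width is 3 − 1 = 2 and tw(G) ≤ 2. Conversely, {0, 2, 3} is a clique of size 3, and the vertices of any clique must share a bag in every tree decomposition; so some bag has ≥ 3 vertices and tw(G) ≥ 2. The upper and lower bounds meet at 2, so that is the treewidth.

Treewidth 2.
Bags: B1 = {2, 3, 4}  B2 = {1, 2, 3}  B3 = {2, 3, 5}  B4 = {0, 2, 3}
Tree: B1–B2, B2–B3, B2–B4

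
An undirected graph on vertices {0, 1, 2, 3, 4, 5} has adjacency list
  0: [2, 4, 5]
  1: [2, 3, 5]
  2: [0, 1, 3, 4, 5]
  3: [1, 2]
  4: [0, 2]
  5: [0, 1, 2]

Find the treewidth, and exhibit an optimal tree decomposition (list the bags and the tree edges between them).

The largest bag has 3 vertices, giving width 2; this decomposition certifies tw(G) ≤ 2. On the other hand G contains the 3-clique {0, 2, 4}. A clique must lie in a single bag of any decomposition, so no decomposition can have width below 2. Combining the bounds, tw(G) = 2.

Treewidth 2.
Bags: B1 = {0, 2, 5}  B2 = {1, 2, 5}  B3 = {1, 2, 3}  B4 = {0, 2, 4}
Tree: B1–B2, B2–B3, B1–B4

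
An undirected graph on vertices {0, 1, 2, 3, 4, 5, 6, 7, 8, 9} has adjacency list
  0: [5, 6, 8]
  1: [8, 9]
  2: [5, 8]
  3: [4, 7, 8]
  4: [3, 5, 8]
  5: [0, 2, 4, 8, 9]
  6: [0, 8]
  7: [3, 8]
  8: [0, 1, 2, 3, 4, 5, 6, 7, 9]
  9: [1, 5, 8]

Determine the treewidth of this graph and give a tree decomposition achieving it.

Each bag holds 3 vertices, so the decomposition has width 2, which upper-bounds the treewidth. On the other hand G contains the 3-clique {1, 8, 9}. A clique must lie in a single bag of any decomposition, so no decomposition can have width below 2. The upper and lower bounds meet at 2, so that is the treewidth.

Treewidth 2.
One optimal decomposition is:
Bags: B1 = {4, 5, 8}  B2 = {3, 4, 8}  B3 = {2, 5, 8}  B4 = {3, 7, 8}  B5 = {5, 8, 9}  B6 = {1, 8, 9}  B7 = {0, 5, 8}  B8 = {0, 6, 8}
Tree: B1–B2, B1–B3, B2–B4, B1–B5, B5–B6, B5–B7, B7–B8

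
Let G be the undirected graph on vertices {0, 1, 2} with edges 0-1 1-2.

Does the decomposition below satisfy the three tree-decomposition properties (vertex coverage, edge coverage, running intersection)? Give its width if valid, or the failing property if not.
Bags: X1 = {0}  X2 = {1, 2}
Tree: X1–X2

A tree decomposition must satisfy three properties: every vertex lies in some bag; for every edge, both endpoints lie together in some bag; and for every vertex, the bags containing it form a connected subtree. Here edge (1,0) lies in no bag, so the decomposition is invalid.

No — edge (1,0) lies in no bag.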